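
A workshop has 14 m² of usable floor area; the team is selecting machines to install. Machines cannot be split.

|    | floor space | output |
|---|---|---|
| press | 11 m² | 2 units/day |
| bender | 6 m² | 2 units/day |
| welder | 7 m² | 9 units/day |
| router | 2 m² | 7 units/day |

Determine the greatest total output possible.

16

Allowing fractional choices, the relaxed optimum would be about 17.7, but machines are indivisible.
bender + welder: floor space 6 + 7 = 13 ≤ 14, output 2 + 9 = 11.
welder: floor space 7 ≤ 14, output 9.
welder + router: floor space 7 + 2 = 9 ≤ 14, output 9 + 7 = 16.
Best is welder and router with total output 16.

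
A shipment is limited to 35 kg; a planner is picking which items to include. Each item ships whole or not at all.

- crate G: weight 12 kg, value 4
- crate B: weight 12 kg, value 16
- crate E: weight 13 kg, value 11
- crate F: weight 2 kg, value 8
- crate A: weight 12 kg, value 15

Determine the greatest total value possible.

Take crate B, crate F, and crate A: weight 12 + 2 + 12 = 26 ≤ 35, value 16 + 8 + 15 = 39.
No other feasible combination does better.

39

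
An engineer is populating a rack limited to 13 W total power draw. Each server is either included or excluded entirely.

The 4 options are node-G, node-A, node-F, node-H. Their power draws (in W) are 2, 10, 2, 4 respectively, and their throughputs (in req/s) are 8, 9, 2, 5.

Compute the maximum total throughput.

17

Allowing fractional choices, the relaxed optimum would be about 19.5, but servers are indivisible.
node-G + node-A: power draw 2 + 10 = 12 ≤ 13, throughput 8 + 9 = 17.
node-G + node-H: power draw 2 + 4 = 6 ≤ 13, throughput 8 + 5 = 13.
node-G + node-F + node-H: power draw 2 + 2 + 4 = 8 ≤ 13, throughput 8 + 2 + 5 = 15.
Best is node-G and node-A with total throughput 17.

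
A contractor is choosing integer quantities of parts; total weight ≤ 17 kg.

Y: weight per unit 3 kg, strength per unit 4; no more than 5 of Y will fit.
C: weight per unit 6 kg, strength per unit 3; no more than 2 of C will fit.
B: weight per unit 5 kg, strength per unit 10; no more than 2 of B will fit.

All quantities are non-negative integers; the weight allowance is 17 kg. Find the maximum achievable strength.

B has the best ratio (10/5); taking only B gives at most 2×10 = 20 (stopped by the supply cap of 2).
Mixing does better — 2×Y and 2×B: weight 16 ≤ 17, strength 2·4 + 2·10 = 28.

28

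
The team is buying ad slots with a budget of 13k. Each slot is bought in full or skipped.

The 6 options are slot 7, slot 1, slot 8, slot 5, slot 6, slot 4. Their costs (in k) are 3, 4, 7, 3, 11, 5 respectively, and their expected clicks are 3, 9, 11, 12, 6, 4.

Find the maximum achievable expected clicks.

26

Allowing fractional choices, the relaxed optimum would be about 30.4, but ad slots are indivisible.
slot 1 + slot 5 + slot 4: cost 4 + 3 + 5 = 12 ≤ 13, expected clicks 9 + 12 + 4 = 25.
slot 7 + slot 8 + slot 5: cost 3 + 7 + 3 = 13 ≤ 13, expected clicks 3 + 11 + 12 = 26.
Best is slot 7, slot 8, and slot 5 with total expected clicks 26.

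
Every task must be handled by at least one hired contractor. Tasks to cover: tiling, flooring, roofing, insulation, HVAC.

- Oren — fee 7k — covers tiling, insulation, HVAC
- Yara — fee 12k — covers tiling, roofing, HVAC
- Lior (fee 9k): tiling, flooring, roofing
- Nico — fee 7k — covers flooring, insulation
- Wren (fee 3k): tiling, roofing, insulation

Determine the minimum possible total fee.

16

Choose Oren and Lior: together they cover tiling, flooring, roofing, insulation, HVAC — every task.
Total fee: 7 + 9 = 16.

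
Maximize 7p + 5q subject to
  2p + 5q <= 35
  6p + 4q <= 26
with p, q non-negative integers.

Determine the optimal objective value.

32

Relaxing integrality, the LP optimum is 32.50 at (p,q) = (0, 6.5), which is not an integer point.
(p,q)=(1,5): 2·1+5·5=27≤35, 6·1+4·5=26≤26, objective 32.
(p,q)=(0,6): 2·0+5·6=30≤35, 6·0+4·6=24≤26, objective 30.
(p,q)=(1,4): 2·1+5·4=22≤35, 6·1+4·4=22≤26, objective 27.
(p,q)=(0,5): 2·0+5·5=25≤35, 6·0+4·5=20≤26, objective 25.
Maximum is 32 at (p,q)=(1,5).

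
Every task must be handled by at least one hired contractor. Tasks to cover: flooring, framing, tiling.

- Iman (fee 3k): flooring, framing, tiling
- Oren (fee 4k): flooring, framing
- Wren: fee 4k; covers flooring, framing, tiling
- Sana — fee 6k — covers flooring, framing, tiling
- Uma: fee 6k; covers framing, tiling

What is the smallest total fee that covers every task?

Iman alone covers flooring, framing, tiling — every task.
Total fee: 3.
No cover costs less than 3.

3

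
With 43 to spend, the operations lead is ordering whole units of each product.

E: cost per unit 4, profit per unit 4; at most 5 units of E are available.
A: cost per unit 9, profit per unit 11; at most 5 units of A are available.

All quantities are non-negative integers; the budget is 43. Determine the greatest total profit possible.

49

This is a bounded integer knapsack.
A has the best ratio (11/9); taking only A gives at most 4×11 = 44 (stopped by the cost limit).
Mixing does better — 4×E and 3×A: cost 43 ≤ 43, profit 4·4 + 3·11 = 49.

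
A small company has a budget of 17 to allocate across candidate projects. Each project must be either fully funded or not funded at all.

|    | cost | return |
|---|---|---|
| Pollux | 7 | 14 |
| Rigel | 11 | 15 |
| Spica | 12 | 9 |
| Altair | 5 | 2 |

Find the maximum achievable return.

17

Allowing fractional choices, the relaxed optimum would be about 27.6, but projects are indivisible.
Pollux + Altair: cost 7 + 5 = 12 ≤ 17, return 14 + 2 = 16.
Rigel + Altair: cost 11 + 5 = 16 ≤ 17, return 15 + 2 = 17.
Best is Rigel and Altair with total return 17.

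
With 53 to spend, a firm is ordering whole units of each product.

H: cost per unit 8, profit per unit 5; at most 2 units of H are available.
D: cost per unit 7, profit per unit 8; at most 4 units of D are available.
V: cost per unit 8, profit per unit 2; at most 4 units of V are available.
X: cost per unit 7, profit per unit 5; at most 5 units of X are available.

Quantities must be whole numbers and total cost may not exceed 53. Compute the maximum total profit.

47

Take 4×D and 3×X: cost 49 ≤ 53, profit 4·8 + 3·5 = 47.
D has the best ratio (8/7) and is taken to its limit of 4; remaining capacity is filled optimally with the others.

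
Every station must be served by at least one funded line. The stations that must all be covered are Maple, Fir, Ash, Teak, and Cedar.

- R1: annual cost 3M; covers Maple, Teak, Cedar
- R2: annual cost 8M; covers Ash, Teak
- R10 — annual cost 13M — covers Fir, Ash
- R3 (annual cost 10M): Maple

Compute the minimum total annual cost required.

16

This is a weighted set-cover instance.
Choose R1 and R10: together they cover Maple, Fir, Ash, Teak, Cedar — every station.
Total annual cost: 3 + 13 = 16.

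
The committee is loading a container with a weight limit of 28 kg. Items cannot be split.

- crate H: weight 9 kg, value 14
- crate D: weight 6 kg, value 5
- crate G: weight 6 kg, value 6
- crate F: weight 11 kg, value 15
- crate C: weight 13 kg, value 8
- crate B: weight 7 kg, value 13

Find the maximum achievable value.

crate H + crate F + crate B: weight 9 + 11 + 7 = 27 ≤ 28, value 14 + 15 + 13 = 42.
crate H + crate D + crate G + crate B: weight 9 + 6 + 6 + 7 = 28 ≤ 28, value 14 + 5 + 6 + 13 = 38.
Best is crate H, crate F, and crate B with total value 42.

42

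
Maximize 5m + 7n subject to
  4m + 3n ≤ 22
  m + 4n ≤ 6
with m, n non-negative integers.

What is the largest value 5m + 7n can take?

Relaxing integrality, the LP optimum is 28.00 at (m,n) = (5.38, 0.154), which is not an integer point.
(m,n)=(5,0): 4·5+3·0=20≤22, 1·5+4·0=5≤6, objective 25.
(m,n)=(4,0): 4·4+3·0=16≤22, 1·4+4·0=4≤6, objective 20.
No feasible integer point exceeds 25.

25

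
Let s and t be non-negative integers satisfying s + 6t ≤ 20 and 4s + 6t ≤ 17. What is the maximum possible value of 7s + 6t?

28

The continuous relaxation peaks at (4.25, 0) with value 29.75; rounding to a feasible lattice point costs some objective.
(s,t)=(4,0) is feasible, giving 28.
(s,t)=(3,0) is feasible, giving 21.
Maximum is 28 at (s,t)=(4,0).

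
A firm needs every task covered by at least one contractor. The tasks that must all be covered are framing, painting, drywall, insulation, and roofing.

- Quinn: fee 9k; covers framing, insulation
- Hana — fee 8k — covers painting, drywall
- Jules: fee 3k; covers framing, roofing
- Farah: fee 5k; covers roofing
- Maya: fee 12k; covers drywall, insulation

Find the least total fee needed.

20

Choose Quinn, Hana, and Jules: together they cover framing, painting, drywall, insulation, roofing — every task.
Total fee: 9 + 8 + 3 = 20.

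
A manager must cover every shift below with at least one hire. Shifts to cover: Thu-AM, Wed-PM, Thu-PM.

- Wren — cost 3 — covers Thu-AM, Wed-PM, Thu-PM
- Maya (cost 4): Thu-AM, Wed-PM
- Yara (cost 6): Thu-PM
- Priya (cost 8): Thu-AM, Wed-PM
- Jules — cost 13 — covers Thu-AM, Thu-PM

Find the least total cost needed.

This is a weighted set-cover instance.
Wren alone covers Thu-AM, Wed-PM, Thu-PM — every shift.
Total cost: 3.

3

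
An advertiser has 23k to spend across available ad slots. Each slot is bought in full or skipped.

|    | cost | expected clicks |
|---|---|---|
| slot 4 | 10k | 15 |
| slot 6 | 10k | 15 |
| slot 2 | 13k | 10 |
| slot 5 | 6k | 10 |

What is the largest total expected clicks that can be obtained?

30

slot 4 + slot 5: cost 10 + 6 = 16 ≤ 23, expected clicks 15 + 10 = 25.
slot 4 + slot 6: cost 10 + 10 = 20 ≤ 23, expected clicks 15 + 15 = 30.
slot 6 + slot 5: cost 10 + 6 = 16 ≤ 23, expected clicks 15 + 10 = 25.
Best is slot 4 and slot 6 with total expected clicks 30.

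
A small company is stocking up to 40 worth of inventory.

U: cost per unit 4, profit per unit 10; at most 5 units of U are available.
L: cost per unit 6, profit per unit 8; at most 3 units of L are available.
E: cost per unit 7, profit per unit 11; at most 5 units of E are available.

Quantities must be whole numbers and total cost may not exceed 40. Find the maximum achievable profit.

80

Take 5×U, 1×L, and 2×E: cost 40 ≤ 40, profit 5·10 + 1·8 + 2·11 = 80.
U has the best ratio (10/4) and is taken to its limit of 5; remaining capacity is filled optimally with the others.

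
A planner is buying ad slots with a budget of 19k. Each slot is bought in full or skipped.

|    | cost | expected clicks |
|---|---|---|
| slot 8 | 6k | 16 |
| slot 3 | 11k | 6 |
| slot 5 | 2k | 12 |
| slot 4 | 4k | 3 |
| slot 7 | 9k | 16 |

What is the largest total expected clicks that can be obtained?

This is an integer program with binary decision variables.
Take slot 8, slot 5, and slot 7: cost 6 + 2 + 9 = 17 ≤ 19, expected clicks 16 + 12 + 16 = 44.
No other feasible combination does better.

44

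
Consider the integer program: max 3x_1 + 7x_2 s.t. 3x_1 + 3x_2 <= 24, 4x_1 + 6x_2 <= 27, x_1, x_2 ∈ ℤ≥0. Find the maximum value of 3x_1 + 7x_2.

28

The continuous relaxation peaks at (0, 4.5) with value 31.50; rounding to a feasible lattice point costs some objective.
(x_1,x_2)=(0,4) is feasible, giving 28.
(x_1,x_2)=(1,3) is feasible, giving 24.
(x_1,x_2)=(0,3) is feasible, giving 21.
No feasible integer point exceeds 28.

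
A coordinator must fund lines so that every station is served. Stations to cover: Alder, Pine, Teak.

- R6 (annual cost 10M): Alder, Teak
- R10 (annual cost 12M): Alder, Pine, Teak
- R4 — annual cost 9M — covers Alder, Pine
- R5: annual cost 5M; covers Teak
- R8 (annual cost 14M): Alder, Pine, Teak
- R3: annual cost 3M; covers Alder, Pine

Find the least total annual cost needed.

8

Choose R5 and R3: together they cover Alder, Pine, Teak — every station.
Total annual cost: 5 + 3 = 8.
No cover costs less than 8.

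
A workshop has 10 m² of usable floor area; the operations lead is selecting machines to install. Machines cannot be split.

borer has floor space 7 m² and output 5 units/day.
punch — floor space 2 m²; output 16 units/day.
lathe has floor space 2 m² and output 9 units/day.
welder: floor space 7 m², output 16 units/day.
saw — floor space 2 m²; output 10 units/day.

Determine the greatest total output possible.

Treat it as a binary knapsack problem.
Take punch, lathe, and saw: floor space 2 + 2 + 2 = 6 ≤ 10, output 16 + 9 + 10 = 35.
No other feasible combination does better.

35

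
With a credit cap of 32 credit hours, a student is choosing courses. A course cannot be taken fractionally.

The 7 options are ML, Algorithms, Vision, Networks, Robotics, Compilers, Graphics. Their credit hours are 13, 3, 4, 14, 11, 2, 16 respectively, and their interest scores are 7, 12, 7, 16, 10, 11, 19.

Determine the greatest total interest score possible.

52

This is an integer program with binary decision variables.
Allowing fractional choices, the relaxed optimum would be about 57.0, but courses are indivisible.
Algorithms + Robotics + Compilers + Graphics: credit hours 3 + 11 + 2 + 16 = 32 ≤ 32, interest score 12 + 10 + 11 + 19 = 52.
Algorithms + Vision + Compilers + Graphics: credit hours 3 + 4 + 2 + 16 = 25 ≤ 32, interest score 12 + 7 + 11 + 19 = 49.
Best is Algorithms, Robotics, Compilers, and Graphics with total interest score 52.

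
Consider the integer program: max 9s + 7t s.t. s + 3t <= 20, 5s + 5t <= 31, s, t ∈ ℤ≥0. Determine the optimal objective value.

54

Relaxing integrality, the LP optimum is 55.80 at (s,t) = (6.2, 0), which is not an integer point.
(s,t)=(6,0): 1·6+3·0=6≤20, 5·6+5·0=30≤31, objective 54.
(s,t)=(5,1): 1·5+3·1=8≤20, 5·5+5·1=30≤31, objective 52.
(s,t)=(5,0): 1·5+3·0=5≤20, 5·5+5·0=25≤31, objective 45.
The best lattice point is (6,0), giving 54.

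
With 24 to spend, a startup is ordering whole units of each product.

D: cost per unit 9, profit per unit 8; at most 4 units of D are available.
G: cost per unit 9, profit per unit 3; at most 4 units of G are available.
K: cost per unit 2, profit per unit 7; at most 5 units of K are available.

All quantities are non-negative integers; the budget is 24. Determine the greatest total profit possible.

43

1×G and 5×K: cost 19 ≤ 24, profit 1·3 + 5·7 = 38.
1×D and 5×K: cost 19 ≤ 24, profit 1·8 + 5·7 = 43.
Best is 43.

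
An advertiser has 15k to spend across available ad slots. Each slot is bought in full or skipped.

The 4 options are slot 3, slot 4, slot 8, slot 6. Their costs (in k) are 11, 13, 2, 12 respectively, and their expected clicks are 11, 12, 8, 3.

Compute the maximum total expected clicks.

Take slot 4 and slot 8: cost 13 + 2 = 15 ≤ 15, expected clicks 12 + 8 = 20.
No other feasible combination does better.

20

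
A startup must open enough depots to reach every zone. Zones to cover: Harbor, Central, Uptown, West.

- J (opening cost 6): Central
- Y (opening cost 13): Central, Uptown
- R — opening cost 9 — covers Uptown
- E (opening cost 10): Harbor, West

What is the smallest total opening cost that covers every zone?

The greedy cost-per-new-zone heuristic would pick E, J, and R for 25, but a cheaper cover exists.
Choose Y and E: together they cover Harbor, Central, Uptown, West — every zone.
Total opening cost: 13 + 10 = 23.
No cover costs less than 23.

23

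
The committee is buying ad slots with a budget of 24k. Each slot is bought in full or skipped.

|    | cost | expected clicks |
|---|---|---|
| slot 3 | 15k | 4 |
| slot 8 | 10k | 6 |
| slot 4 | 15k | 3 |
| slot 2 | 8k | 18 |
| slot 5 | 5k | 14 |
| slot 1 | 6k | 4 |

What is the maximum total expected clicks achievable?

38

Allowing fractional choices, the relaxed optimum would be about 39.0, but ad slots are indivisible.
slot 8 + slot 2 + slot 5: cost 10 + 8 + 5 = 23 ≤ 24, expected clicks 6 + 18 + 14 = 38.
slot 2 + slot 5: cost 8 + 5 = 13 ≤ 24, expected clicks 18 + 14 = 32.
slot 2 + slot 5 + slot 1: cost 8 + 5 + 6 = 19 ≤ 24, expected clicks 18 + 14 + 4 = 36.
Best is slot 8, slot 2, and slot 5 with total expected clicks 38.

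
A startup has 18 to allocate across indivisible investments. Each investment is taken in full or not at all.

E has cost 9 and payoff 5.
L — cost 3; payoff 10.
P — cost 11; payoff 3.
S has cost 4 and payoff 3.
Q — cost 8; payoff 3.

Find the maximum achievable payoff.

18

This is an integer program with binary decision variables.
Allowing fractional choices, the relaxed optimum would be about 18.8, but investments are indivisible.
E + L + S: cost 9 + 3 + 4 = 16 ≤ 18, payoff 5 + 10 + 3 = 18.
L + S + Q: cost 3 + 4 + 8 = 15 ≤ 18, payoff 10 + 3 + 3 = 16.
Best is E, L, and S with total payoff 18.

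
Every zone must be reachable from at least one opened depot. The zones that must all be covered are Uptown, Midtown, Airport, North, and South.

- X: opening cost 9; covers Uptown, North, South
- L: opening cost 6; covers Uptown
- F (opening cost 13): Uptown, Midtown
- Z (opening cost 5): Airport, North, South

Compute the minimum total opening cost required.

The greedy cost-per-new-zone heuristic would pick Z, L, and F for 24, but a cheaper cover exists.
Choose F and Z: together they cover Uptown, Midtown, Airport, North, South — every zone.
Total opening cost: 13 + 5 = 18.
No cover costs less than 18.

18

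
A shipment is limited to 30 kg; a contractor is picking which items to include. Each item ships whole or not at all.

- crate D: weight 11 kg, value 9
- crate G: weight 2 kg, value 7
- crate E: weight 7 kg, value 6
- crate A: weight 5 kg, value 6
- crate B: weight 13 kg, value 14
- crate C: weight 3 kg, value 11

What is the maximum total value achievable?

This is an integer program with binary decision variables.
crate D + crate G + crate B + crate C: weight 11 + 2 + 13 + 3 = 29 ≤ 30, value 9 + 7 + 14 + 11 = 41.
crate G + crate E + crate A + crate B + crate C: weight 2 + 7 + 5 + 13 + 3 = 30 ≤ 30, value 7 + 6 + 6 + 14 + 11 = 44.
Best is crate G, crate E, crate A, crate B, and crate C with total value 44.

44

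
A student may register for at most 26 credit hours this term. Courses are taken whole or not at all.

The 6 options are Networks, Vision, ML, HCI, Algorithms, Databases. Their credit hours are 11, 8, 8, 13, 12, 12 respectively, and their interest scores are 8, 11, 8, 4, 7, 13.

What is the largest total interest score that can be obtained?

24

This is a 0-1 knapsack instance.
Vision + Databases: credit hours 8 + 12 = 20 ≤ 26, interest score 11 + 13 = 24.
Networks + Databases: credit hours 11 + 12 = 23 ≤ 26, interest score 8 + 13 = 21.
ML + Databases: credit hours 8 + 12 = 20 ≤ 26, interest score 8 + 13 = 21.
Best is Vision and Databases with total interest score 24.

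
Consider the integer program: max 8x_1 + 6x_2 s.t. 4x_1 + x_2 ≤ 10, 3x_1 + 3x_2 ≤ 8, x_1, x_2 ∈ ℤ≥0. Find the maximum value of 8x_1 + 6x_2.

The continuous relaxation peaks at (2.44, 0.222) with value 20.89; rounding to a feasible lattice point costs some objective.
(x_1,x_2)=(2,0): 4·2+1·0=8≤10, 3·2+3·0=6≤8, objective 16.
(x_1,x_2)=(1,1): 4·1+1·1=5≤10, 3·1+3·1=6≤8, objective 14.
(x_1,x_2)=(1,0): 4·1+1·0=4≤10, 3·1+3·0=3≤8, objective 8.
The best lattice point is (2,0), giving 16.

16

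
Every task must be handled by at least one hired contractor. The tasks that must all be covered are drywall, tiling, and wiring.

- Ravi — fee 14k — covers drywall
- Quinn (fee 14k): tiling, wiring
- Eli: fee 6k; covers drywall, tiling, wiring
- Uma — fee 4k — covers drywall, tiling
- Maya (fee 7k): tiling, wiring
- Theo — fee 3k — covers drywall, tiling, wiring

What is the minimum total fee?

Theo alone covers drywall, tiling, wiring — every task.
Total fee: 3.
No cover costs less than 3.

3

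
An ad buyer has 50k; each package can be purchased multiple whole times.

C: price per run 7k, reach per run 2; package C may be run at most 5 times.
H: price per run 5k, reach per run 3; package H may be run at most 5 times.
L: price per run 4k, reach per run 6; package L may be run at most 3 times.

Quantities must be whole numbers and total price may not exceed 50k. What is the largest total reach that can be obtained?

35

Take 1×C, 5×H, and 3×L: price 44 ≤ 50, reach 1·2 + 5·3 + 3·6 = 35.
L has the best ratio (6/4) and is taken to its limit of 3; remaining capacity is filled optimally with the others.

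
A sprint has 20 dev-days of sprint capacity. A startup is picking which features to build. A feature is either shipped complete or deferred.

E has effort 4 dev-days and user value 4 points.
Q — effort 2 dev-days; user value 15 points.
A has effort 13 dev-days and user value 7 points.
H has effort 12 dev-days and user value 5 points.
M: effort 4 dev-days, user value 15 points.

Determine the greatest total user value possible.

Allowing fractional choices, the relaxed optimum would be about 39.4, but features are indivisible.
Q + A + M: effort 2 + 13 + 4 = 19 ≤ 20, user value 15 + 7 + 15 = 37.
E + Q + M: effort 4 + 2 + 4 = 10 ≤ 20, user value 4 + 15 + 15 = 34.
Q + H + M: effort 2 + 12 + 4 = 18 ≤ 20, user value 15 + 5 + 15 = 35.
Best is Q, A, and M with total user value 37.

37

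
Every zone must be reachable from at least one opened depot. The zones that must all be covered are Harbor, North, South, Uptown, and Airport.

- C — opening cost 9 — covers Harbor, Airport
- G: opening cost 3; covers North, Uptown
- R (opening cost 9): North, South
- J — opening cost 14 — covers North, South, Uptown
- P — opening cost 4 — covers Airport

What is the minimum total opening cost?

21

The greedy cost-per-new-zone heuristic would pick G, P, C, and R for 25, but a cheaper cover exists.
Choose C, G, and R: together they cover Harbor, North, South, Uptown, Airport — every zone.
Total opening cost: 9 + 3 + 9 = 21.
No cover costs less than 21.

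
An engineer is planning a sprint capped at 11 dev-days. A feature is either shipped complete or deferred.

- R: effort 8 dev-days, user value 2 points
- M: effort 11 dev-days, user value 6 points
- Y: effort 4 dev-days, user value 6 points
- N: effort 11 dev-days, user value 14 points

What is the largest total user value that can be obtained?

Treat it as a binary knapsack problem.
Allowing fractional choices, the relaxed optimum would be about 14.9, but features are indivisible.
N: effort 11 ≤ 11, user value 14.
M: effort 11 ≤ 11, user value 6.
Y: effort 4 ≤ 11, user value 6.
Best is N with total user value 14.

14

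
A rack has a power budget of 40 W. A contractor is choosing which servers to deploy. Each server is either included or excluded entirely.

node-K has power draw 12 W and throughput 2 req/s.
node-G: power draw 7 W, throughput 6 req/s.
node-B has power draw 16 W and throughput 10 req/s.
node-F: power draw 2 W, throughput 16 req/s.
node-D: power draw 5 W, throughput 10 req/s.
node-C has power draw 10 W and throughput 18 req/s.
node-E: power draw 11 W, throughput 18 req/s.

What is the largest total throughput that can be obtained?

68

This is a 0-1 knapsack instance.
Take node-G, node-F, node-D, node-C, and node-E: power draw 7 + 2 + 5 + 10 + 11 = 35 ≤ 40, throughput 6 + 16 + 10 + 18 + 18 = 68.
No other feasible combination does better.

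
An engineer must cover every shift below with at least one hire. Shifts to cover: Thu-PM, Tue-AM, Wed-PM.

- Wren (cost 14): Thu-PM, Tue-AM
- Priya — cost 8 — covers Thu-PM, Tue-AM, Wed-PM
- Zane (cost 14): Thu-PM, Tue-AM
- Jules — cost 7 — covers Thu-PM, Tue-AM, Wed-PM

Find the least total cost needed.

7

Jules alone covers Thu-PM, Tue-AM, Wed-PM — every shift.
Total cost: 7.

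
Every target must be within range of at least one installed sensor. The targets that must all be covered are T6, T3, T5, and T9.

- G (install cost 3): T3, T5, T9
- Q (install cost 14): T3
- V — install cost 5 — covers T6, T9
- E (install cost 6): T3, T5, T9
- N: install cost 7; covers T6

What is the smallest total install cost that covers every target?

Choose G and V: together they cover T6, T3, T5, T9 — every target.
Total install cost: 3 + 5 = 8.
No cover costs less than 8.

8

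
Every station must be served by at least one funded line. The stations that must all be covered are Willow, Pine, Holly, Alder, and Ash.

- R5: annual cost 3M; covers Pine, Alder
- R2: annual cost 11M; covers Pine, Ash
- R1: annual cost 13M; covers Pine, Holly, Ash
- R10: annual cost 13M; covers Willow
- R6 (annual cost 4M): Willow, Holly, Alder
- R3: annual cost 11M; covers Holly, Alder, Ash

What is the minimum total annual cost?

This is an integer covering problem.
Choose R2 and R6: together they cover Willow, Pine, Holly, Alder, Ash — every station.
Total annual cost: 11 + 4 = 15.

15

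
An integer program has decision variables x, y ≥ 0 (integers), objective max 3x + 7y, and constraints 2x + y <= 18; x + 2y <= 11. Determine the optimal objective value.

38

(x,y)=(1,5): 2·1+1·5=7≤18, 1·1+2·5=11≤11, objective 38.
(x,y)=(0,5): 2·0+1·5=5≤18, 1·0+2·5=10≤11, objective 35.
(x,y)=(2,4): 2·2+1·4=8≤18, 1·2+2·4=10≤11, objective 34.
No feasible integer point exceeds 38.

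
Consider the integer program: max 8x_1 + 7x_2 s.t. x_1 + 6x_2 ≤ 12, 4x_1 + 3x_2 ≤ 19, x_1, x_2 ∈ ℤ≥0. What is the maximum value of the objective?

39

(x_1,x_2)=(4,1): 1·4+6·1=10≤12, 4·4+3·1=19≤19, objective 39.
(x_1,x_2)=(4,0): 1·4+6·0=4≤12, 4·4+3·0=16≤19, objective 32.
No feasible integer point exceeds 39.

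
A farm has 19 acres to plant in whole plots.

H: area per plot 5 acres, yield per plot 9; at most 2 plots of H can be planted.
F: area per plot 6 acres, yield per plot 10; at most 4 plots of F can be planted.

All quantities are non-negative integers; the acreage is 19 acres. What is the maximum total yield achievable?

This is a bounded integer knapsack.
Take 3×F: area 18 ≤ 19, yield 3·10 = 30.
No other integer combination yields more.

30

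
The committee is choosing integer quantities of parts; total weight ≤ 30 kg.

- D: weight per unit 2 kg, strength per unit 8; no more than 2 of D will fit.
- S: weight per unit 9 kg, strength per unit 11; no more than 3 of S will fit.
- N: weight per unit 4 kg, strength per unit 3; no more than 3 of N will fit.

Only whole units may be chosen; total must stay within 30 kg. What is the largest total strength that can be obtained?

44

This is a bounded integer knapsack.
2×D, 2×S, and 2×N: weight 30 ≤ 30, strength 2·8 + 2·11 + 2·3 = 44.
1×D and 3×S: weight 29 ≤ 30, strength 1·8 + 3·11 = 41.
Best is 44.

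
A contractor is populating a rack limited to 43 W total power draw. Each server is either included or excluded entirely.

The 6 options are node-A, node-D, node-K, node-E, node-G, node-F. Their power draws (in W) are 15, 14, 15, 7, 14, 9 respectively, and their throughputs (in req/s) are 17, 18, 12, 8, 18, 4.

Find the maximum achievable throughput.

53

node-A + node-D + node-G: power draw 15 + 14 + 14 = 43 ≤ 43, throughput 17 + 18 + 18 = 53.
node-D + node-K + node-G: power draw 14 + 15 + 14 = 43 ≤ 43, throughput 18 + 12 + 18 = 48.
node-D + node-E + node-G: power draw 14 + 7 + 14 = 35 ≤ 43, throughput 18 + 8 + 18 = 44.
Best is node-A, node-D, and node-G with total throughput 53.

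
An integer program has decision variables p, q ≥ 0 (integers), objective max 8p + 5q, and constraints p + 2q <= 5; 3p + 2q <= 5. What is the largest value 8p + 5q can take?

The continuous relaxation peaks at (1.67, 0) with value 13.33; rounding to a feasible lattice point costs some objective.
(p,q)=(1,1): 1·1+2·1=3≤5, 3·1+2·1=5≤5, objective 13.
(p,q)=(0,2): 1·0+2·2=4≤5, 3·0+2·2=4≤5, objective 10.
No feasible integer point exceeds 13.

13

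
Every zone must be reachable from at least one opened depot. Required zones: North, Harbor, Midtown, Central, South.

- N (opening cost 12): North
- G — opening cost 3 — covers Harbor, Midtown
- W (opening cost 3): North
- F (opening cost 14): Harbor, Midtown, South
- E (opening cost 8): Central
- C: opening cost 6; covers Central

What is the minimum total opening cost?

This is an integer covering problem.
The greedy cost-per-new-zone heuristic would pick G, W, C, and F for 26, but a cheaper cover exists.
Choose W, F, and C: together they cover North, Harbor, Midtown, Central, South — every zone.
Total opening cost: 3 + 14 + 6 = 23.
No cover costs less than 23.

23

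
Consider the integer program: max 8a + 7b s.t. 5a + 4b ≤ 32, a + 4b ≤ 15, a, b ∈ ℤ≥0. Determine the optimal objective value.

(a,b)=(6,0) is feasible, giving 48.
(a,b)=(5,1) is feasible, giving 47.
(a,b)=(4,2) is feasible, giving 46.
(a,b)=(3,3) is feasible, giving 45.
The best lattice point is (6,0), giving 48.

48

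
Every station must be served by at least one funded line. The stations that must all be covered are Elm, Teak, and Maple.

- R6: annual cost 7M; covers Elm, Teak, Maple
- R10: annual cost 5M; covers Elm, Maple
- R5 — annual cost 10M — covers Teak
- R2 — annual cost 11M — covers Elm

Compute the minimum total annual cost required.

R6 alone covers Elm, Teak, Maple — every station.
Total annual cost: 7.

7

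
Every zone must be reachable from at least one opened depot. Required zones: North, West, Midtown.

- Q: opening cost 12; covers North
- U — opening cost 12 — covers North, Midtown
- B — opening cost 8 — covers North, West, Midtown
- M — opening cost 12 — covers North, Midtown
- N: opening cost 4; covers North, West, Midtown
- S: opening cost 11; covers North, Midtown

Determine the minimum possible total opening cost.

4

N alone covers North, West, Midtown — every zone.
Total opening cost: 4.
No cover costs less than 4.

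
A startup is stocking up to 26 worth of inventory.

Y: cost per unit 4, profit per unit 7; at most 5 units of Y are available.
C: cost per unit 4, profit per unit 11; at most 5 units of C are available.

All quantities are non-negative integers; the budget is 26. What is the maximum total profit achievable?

Take 1×Y and 5×C: cost 24 ≤ 26, profit 1·7 + 5·11 = 62.
C has the best ratio (11/4) and is taken to its limit of 5; remaining capacity is filled optimally with the others.

62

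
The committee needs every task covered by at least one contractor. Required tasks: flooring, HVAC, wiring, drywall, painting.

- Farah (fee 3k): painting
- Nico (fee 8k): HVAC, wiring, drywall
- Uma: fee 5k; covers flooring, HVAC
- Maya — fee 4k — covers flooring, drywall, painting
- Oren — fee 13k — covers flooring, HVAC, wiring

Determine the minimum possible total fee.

Choose Nico and Maya: together they cover flooring, HVAC, wiring, drywall, painting — every task.
Total fee: 8 + 4 = 12.
No cover costs less than 12.

12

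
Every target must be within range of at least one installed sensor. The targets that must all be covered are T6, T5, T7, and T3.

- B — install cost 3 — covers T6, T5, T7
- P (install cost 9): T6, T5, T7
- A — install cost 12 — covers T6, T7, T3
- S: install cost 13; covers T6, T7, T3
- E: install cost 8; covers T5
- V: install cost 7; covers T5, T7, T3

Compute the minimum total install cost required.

Choose B and V: together they cover T6, T5, T7, T3 — every target.
Total install cost: 3 + 7 = 10.
No cover costs less than 10.

10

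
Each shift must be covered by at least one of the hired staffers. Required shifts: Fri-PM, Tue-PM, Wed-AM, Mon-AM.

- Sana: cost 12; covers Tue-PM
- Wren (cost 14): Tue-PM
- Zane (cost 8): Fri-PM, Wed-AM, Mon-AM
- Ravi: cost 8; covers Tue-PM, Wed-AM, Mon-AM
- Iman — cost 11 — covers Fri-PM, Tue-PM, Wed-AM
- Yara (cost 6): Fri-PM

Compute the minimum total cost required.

Choose Ravi and Yara: together they cover Fri-PM, Tue-PM, Wed-AM, Mon-AM — every shift.
Total cost: 8 + 6 = 14.

14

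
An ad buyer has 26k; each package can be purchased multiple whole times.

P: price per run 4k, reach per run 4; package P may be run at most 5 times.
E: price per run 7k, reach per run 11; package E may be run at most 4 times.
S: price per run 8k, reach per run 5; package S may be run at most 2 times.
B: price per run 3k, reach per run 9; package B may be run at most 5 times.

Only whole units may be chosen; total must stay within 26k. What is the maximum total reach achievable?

60

B has the best ratio (9/3); taking only B gives at most 5×9 = 45 (stopped by the supply cap of 5).
Mixing does better — 1×P, 1×E, and 5×B: price 26 ≤ 26, reach 1·4 + 1·11 + 5·9 = 60.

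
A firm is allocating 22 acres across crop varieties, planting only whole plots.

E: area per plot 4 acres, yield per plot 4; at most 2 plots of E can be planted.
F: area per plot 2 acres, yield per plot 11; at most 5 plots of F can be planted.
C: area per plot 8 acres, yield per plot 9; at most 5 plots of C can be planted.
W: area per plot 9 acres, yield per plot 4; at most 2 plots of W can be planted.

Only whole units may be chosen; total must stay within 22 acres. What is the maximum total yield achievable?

68

This is a bounded integer knapsack.
Take 1×E, 5×F, and 1×C: area 22 ≤ 22, yield 1·4 + 5·11 + 1·9 = 68.
F has the best ratio (11/2) and is taken to its limit of 5; remaining capacity is filled optimally with the others.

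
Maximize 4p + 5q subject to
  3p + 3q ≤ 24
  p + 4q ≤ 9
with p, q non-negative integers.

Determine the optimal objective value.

32

Relaxing integrality, the LP optimum is 32.33 at (p,q) = (7.67, 0.333), which is not an integer point.
(p,q)=(8,0): 3·8+3·0=24≤24, 1·8+4·0=8≤9, objective 32.
(p,q)=(7,0): 3·7+3·0=21≤24, 1·7+4·0=7≤9, objective 28.
No feasible integer point exceeds 32.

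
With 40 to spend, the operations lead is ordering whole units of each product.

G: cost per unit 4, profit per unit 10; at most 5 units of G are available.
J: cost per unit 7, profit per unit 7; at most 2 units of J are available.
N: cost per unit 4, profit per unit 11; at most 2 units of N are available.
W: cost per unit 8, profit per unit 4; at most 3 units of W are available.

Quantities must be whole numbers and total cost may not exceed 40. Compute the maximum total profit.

5×G, 1×J, and 2×N: cost 35 ≤ 40, profit 5·10 + 1·7 + 2·11 = 79.
4×G, 2×J, and 2×N: cost 38 ≤ 40, profit 4·10 + 2·7 + 2·11 = 76.
Best is 79.

79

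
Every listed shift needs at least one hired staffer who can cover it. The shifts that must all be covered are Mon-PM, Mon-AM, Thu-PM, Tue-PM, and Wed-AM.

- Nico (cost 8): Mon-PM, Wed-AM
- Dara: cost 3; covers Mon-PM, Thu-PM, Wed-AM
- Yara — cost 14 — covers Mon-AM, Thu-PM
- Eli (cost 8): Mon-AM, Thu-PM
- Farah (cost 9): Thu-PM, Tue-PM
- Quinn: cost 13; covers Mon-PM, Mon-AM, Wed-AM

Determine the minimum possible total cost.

Choose Dara, Eli, and Farah: together they cover Mon-PM, Mon-AM, Thu-PM, Tue-PM, Wed-AM — every shift.
Total cost: 3 + 8 + 9 = 20.
No cover costs less than 20.

20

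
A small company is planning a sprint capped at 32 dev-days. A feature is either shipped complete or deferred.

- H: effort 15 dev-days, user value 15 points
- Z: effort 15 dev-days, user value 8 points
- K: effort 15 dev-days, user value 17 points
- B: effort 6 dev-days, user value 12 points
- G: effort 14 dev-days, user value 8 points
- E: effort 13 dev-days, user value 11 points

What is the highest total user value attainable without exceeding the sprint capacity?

32

Take H and K: effort 15 + 15 = 30 ≤ 32, user value 15 + 17 = 32.
No other feasible combination does better.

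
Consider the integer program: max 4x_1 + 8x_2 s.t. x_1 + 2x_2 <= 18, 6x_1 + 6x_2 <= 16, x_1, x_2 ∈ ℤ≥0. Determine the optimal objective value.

(x_1,x_2)=(0,2): 1·0+2·2=4≤18, 6·0+6·2=12≤16, objective 16.
(x_1,x_2)=(1,1): 1·1+2·1=3≤18, 6·1+6·1=12≤16, objective 12.
No feasible integer point exceeds 16.

16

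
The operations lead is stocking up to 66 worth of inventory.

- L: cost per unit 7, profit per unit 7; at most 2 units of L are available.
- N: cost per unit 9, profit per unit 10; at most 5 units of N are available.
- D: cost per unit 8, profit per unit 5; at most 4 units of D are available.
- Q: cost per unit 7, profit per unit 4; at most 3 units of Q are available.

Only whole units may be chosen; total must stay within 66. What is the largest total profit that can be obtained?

Take 2×L, 5×N, and 1×Q: cost 66 ≤ 66, profit 2·7 + 5·10 + 1·4 = 68.
N has the best ratio (10/9) and is taken to its limit of 5; remaining capacity is filled optimally with the others.

68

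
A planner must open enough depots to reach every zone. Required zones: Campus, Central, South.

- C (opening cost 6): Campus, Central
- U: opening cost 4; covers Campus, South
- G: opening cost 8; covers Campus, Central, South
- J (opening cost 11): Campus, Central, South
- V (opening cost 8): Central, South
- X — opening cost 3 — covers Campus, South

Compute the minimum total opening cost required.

8

The greedy cost-per-new-zone heuristic would pick X and C for 9, but a cheaper cover exists.
G alone covers Campus, Central, South — every zone.
Total opening cost: 8.
No cover costs less than 8.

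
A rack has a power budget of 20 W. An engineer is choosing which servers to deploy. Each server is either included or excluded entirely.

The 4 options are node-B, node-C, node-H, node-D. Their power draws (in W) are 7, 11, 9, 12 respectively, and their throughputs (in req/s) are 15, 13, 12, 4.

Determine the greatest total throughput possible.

28

Allowing fractional choices, the relaxed optimum would be about 31.7, but servers are indivisible.
node-B + node-H: power draw 7 + 9 = 16 ≤ 20, throughput 15 + 12 = 27.
node-B + node-C: power draw 7 + 11 = 18 ≤ 20, throughput 15 + 13 = 28.
Best is node-B and node-C with total throughput 28.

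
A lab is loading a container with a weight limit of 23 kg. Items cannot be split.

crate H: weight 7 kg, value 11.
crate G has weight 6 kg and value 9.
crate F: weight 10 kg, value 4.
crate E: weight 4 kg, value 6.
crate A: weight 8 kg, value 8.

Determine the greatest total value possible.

28

Allowing fractional choices, the relaxed optimum would be about 32.0, but items are indivisible.
crate H + crate E + crate A: weight 7 + 4 + 8 = 19 ≤ 23, value 11 + 6 + 8 = 25.
crate H + crate G + crate A: weight 7 + 6 + 8 = 21 ≤ 23, value 11 + 9 + 8 = 28.
crate H + crate G + crate E: weight 7 + 6 + 4 = 17 ≤ 23, value 11 + 9 + 6 = 26.
Best is crate H, crate G, and crate A with total value 28.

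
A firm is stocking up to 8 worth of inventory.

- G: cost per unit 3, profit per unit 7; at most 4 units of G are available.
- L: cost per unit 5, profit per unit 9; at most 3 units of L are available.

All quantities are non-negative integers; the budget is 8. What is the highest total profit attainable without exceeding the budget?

16

This is a bounded integer knapsack.
G has the best ratio (7/3); taking only G gives at most 2×7 = 14 (stopped by the cost limit).
Mixing does better — 1×G and 1×L: cost 8 ≤ 8, profit 1·7 + 1·9 = 16.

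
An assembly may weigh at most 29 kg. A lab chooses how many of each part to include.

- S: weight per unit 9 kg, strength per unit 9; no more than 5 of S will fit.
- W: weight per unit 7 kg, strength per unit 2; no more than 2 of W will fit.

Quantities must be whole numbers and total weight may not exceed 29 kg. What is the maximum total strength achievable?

This is a bounded integer knapsack.
S has the best ratio (9/9); taking only S gives at most 3×9 = 27 (stopped by the weight limit).
Optimal: 3×S: weight 27 ≤ 29, strength 3·9 = 27.

27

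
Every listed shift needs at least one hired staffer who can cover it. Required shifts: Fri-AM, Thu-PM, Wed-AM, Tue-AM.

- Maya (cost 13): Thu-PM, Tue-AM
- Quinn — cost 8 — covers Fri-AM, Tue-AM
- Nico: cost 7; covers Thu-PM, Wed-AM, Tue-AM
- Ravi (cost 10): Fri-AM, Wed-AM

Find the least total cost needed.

15

Choose Quinn and Nico: together they cover Fri-AM, Thu-PM, Wed-AM, Tue-AM — every shift.
Total cost: 8 + 7 = 15.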